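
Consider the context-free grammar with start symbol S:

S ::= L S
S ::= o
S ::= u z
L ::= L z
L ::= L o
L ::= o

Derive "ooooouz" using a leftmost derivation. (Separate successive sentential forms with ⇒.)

S ⇒ LS ⇒ oS ⇒ oLS ⇒ oLoS ⇒ oLooS ⇒ oLoooS ⇒ oooooS ⇒ ooooouz

S ⇒ LS   [S ::= L S]
LS ⇒ oS   [L ::= o]
oS ⇒ oLS   [S ::= L S]
oLS ⇒ oLoS   [L ::= L o]
oLoS ⇒ oLooS   [L ::= L o]
oLooS ⇒ oLoooS   [L ::= L o]
oLoooS ⇒ oooooS   [L ::= o]
oooooS ⇒ ooooouz   [S ::= u z]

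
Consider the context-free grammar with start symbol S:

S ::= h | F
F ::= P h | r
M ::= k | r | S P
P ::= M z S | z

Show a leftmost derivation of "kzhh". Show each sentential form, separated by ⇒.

S ⇒ F ⇒ Ph ⇒ MzSh ⇒ kzSh ⇒ kzhh

S ⇒ F   [S ::= F]
F ⇒ Ph   [F ::= P h]
Ph ⇒ MzSh   [P ::= M z S]
MzSh ⇒ kzSh   [M ::= k]
kzSh ⇒ kzhh   [S ::= h]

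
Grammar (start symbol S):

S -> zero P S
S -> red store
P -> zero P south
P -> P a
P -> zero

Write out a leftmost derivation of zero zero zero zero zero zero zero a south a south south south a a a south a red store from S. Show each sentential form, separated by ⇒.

S ⇒ zero P S ⇒ zero P a S ⇒ zero zero P south a S ⇒ zero zero P a south a S ⇒ zero zero P a a south a S ⇒ zero zero P a a a south a S ⇒ zero zero zero P south a a a south a S ⇒ zero zero zero zero P south south a a a south a S ⇒ zero zero zero zero zero P south south south a a a south a S ⇒ zero zero zero zero zero P a south south south a a a south a S ⇒ zero zero zero zero zero zero P south a south south south a a a south a S ⇒ zero zero zero zero zero zero P a south a south south south a a a south a S ⇒ zero zero zero zero zero zero zero a south a south south south a a a south a S ⇒ zero zero zero zero zero zero zero a south a south south south a a a south a red store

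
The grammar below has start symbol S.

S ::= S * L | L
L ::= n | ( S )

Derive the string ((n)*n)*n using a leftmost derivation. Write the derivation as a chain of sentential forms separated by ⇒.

S ⇒ S*L ⇒ L*L ⇒ (S)*L ⇒ (S*L)*L ⇒ (L*L)*L ⇒ ((S)*L)*L ⇒ ((L)*L)*L ⇒ ((n)*L)*L ⇒ ((n)*n)*L ⇒ ((n)*n)*n

S ⇒ S*L   [S ::= S * L]
S*L ⇒ L*L   [S ::= L]
L*L ⇒ (S)*L   [L ::= ( S )]
(S)*L ⇒ (S*L)*L   [S ::= S * L]
(S*L)*L ⇒ (L*L)*L   [S ::= L]
(L*L)*L ⇒ ((S)*L)*L   [L ::= ( S )]
((S)*L)*L ⇒ ((L)*L)*L   [S ::= L]
((L)*L)*L ⇒ ((n)*L)*L   [L ::= n]
((n)*L)*L ⇒ ((n)*n)*L   [L ::= n]
((n)*n)*L ⇒ ((n)*n)*n   [L ::= n]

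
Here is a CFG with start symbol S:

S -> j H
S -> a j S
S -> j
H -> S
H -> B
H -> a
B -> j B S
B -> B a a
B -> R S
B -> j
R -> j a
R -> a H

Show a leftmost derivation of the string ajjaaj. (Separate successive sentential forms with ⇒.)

S ⇒ ajS   [S -> a j S]
ajS ⇒ ajjH   [S -> j H]
ajjH ⇒ ajjB   [H -> B]
ajjB ⇒ ajjRS   [B -> R S]
ajjRS ⇒ ajjaHS   [R -> a H]
ajjaHS ⇒ ajjaaS   [H -> a]
ajjaaS ⇒ ajjaaj   [S -> j]

S⇒ajS⇒ajjH⇒ajjB⇒ajjRS⇒ajjaHS⇒ajjaaS⇒ajjaaj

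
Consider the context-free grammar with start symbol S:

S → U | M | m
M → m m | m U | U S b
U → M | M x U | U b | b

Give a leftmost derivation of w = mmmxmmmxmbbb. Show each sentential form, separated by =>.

S => M => mU => mMxU => mmmxU => mmmxUb => mmmxMb => mmmxmUb => mmmxmUbb => mmmxmMxUbb => mmmxmmmxUbb => mmmxmmmxMbb => mmmxmmmxmUbb => mmmxmmmxmbbb

S => M   [S → M]
M => mU   [M → m U]
mU => mMxU   [U → M x U]
mMxU => mmmxU   [M → m m]
mmmxU => mmmxUb   [U → U b]
mmmxUb => mmmxMb   [U → M]
mmmxMb => mmmxmUb   [M → m U]
mmmxmUb => mmmxmUbb   [U → U b]
mmmxmUbb => mmmxmMxUbb   [U → M x U]
mmmxmMxUbb => mmmxmmmxUbb   [M → m m]
mmmxmmmxUbb => mmmxmmmxMbb   [U → M]
mmmxmmmxMbb => mmmxmmmxmUbb   [M → m U]
mmmxmmmxmUbb => mmmxmmmxmbbb   [U → b]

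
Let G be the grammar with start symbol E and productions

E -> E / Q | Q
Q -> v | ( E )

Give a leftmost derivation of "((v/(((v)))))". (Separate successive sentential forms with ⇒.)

E ⇒ Q   [E -> Q]
Q ⇒ (E)   [Q -> ( E )]
(E) ⇒ (Q)   [E -> Q]
(Q) ⇒ ((E))   [Q -> ( E )]
((E)) ⇒ ((E/Q))   [E -> E / Q]
((E/Q)) ⇒ ((Q/Q))   [E -> Q]
((Q/Q)) ⇒ ((v/Q))   [Q -> v]
((v/Q)) ⇒ ((v/(E)))   [Q -> ( E )]
((v/(E))) ⇒ ((v/(Q)))   [E -> Q]
((v/(Q))) ⇒ ((v/((E))))   [Q -> ( E )]
((v/((E)))) ⇒ ((v/((Q))))   [E -> Q]
((v/((Q)))) ⇒ ((v/(((E)))))   [Q -> ( E )]
((v/(((E))))) ⇒ ((v/(((Q)))))   [E -> Q]
((v/(((Q))))) ⇒ ((v/(((v)))))   [Q -> v]

E ⇒ Q ⇒ (E) ⇒ (Q) ⇒ ((E)) ⇒ ((E/Q)) ⇒ ((Q/Q)) ⇒ ((v/Q)) ⇒ ((v/(E))) ⇒ ((v/(Q))) ⇒ ((v/((E)))) ⇒ ((v/((Q)))) ⇒ ((v/(((E))))) ⇒ ((v/(((Q))))) ⇒ ((v/(((v)))))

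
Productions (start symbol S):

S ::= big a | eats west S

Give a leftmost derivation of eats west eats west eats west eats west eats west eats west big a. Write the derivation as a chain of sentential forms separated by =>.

S => eats west S => eats west eats west S => eats west eats west eats west S => eats west eats west eats west eats west S => eats west eats west eats west eats west eats west S => eats west eats west eats west eats west eats west eats west S => eats west eats west eats west eats west eats west eats west big a

S => eats west S   [S ::= eats west S]
eats west S => eats west eats west S   [S ::= eats west S]
eats west eats west S => eats west eats west eats west S   [S ::= eats west S]
eats west eats west eats west S => eats west eats west eats west eats west S   [S ::= eats west S]
eats west eats west eats west eats west S => eats west eats west eats west eats west eats west S   [S ::= eats west S]
eats west eats west eats west eats west eats west S => eats west eats west eats west eats west eats west eats west S   [S ::= eats west S]
eats west eats west eats west eats west eats west eats west S => eats west eats west eats west eats west eats west eats west big a   [S ::= big a]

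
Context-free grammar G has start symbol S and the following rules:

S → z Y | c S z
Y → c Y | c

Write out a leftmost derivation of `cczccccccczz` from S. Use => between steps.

S => cSz => ccSzz => cczYzz => cczcYzz => cczccYzz => cczcccYzz => cczccccYzz => cczcccccYzz => cczccccccYzz => cczccccccczz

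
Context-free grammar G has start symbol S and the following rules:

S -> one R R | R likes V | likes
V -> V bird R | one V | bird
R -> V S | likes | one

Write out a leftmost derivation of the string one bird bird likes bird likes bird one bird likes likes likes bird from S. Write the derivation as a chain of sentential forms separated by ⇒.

S ⇒ R likes V ⇒ V S likes V ⇒ V bird R S likes V ⇒ V bird R bird R S likes V ⇒ V bird R bird R bird R S likes V ⇒ V bird R bird R bird R bird R S likes V ⇒ one V bird R bird R bird R bird R S likes V ⇒ one bird bird R bird R bird R bird R S likes V ⇒ one bird bird likes bird R bird R bird R S likes V ⇒ one bird bird likes bird likes bird R bird R S likes V ⇒ one bird bird likes bird likes bird one bird R S likes V ⇒ one bird bird likes bird likes bird one bird likes S likes V ⇒ one bird bird likes bird likes bird one bird likes likes likes V ⇒ one bird bird likes bird likes bird one bird likes likes likes bird

S ⇒ R likes V   [S -> R likes V]
R likes V ⇒ V S likes V   [R -> V S]
V S likes V ⇒ V bird R S likes V   [V -> V bird R]
V bird R S likes V ⇒ V bird R bird R S likes V   [V -> V bird R]
V bird R bird R S likes V ⇒ V bird R bird R bird R S likes V   [V -> V bird R]
V bird R bird R bird R S likes V ⇒ V bird R bird R bird R bird R S likes V   [V -> V bird R]
V bird R bird R bird R bird R S likes V ⇒ one V bird R bird R bird R bird R S likes V   [V -> one V]
one V bird R bird R bird R bird R S likes V ⇒ one bird bird R bird R bird R bird R S likes V   [V -> bird]
one bird bird R bird R bird R bird R S likes V ⇒ one bird bird likes bird R bird R bird R S likes V   [R -> likes]
one bird bird likes bird R bird R bird R S likes V ⇒ one bird bird likes bird likes bird R bird R S likes V   [R -> likes]
one bird bird likes bird likes bird R bird R S likes V ⇒ one bird bird likes bird likes bird one bird R S likes V   [R -> one]
one bird bird likes bird likes bird one bird R S likes V ⇒ one bird bird likes bird likes bird one bird likes S likes V   [R -> likes]
one bird bird likes bird likes bird one bird likes S likes V ⇒ one bird bird likes bird likes bird one bird likes likes likes V   [S -> likes]
one bird bird likes bird likes bird one bird likes likes likes V ⇒ one bird bird likes bird likes bird one bird likes likes likes bird   [V -> bird]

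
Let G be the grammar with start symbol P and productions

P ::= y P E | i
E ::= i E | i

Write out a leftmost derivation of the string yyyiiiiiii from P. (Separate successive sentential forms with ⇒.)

P ⇒ yPE   [P ::= y P E]
yPE ⇒ yyPEE   [P ::= y P E]
yyPEE ⇒ yyyPEEE   [P ::= y P E]
yyyPEEE ⇒ yyyiEEE   [P ::= i]
yyyiEEE ⇒ yyyiiEEE   [E ::= i E]
yyyiiEEE ⇒ yyyiiiEEE   [E ::= i E]
yyyiiiEEE ⇒ yyyiiiiEE   [E ::= i]
yyyiiiiEE ⇒ yyyiiiiiEE   [E ::= i E]
yyyiiiiiEE ⇒ yyyiiiiiiE   [E ::= i]
yyyiiiiiiE ⇒ yyyiiiiiii   [E ::= i]

P ⇒ yPE ⇒ yyPEE ⇒ yyyPEEE ⇒ yyyiEEE ⇒ yyyiiEEE ⇒ yyyiiiEEE ⇒ yyyiiiiEE ⇒ yyyiiiiiEE ⇒ yyyiiiiiiE ⇒ yyyiiiiiii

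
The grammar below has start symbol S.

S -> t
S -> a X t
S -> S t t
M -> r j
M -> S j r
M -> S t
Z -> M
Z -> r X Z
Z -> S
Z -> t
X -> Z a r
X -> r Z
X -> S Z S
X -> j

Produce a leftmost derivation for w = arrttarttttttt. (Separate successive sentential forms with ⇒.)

S ⇒ Stt ⇒ Stttt ⇒ Stttttt ⇒ aXttttttt ⇒ aZarttttttt ⇒ arXZarttttttt ⇒ arrZZarttttttt ⇒ arrSZarttttttt ⇒ arrtZarttttttt ⇒ arrttarttttttt

S ⇒ Stt   [S -> S t t]
Stt ⇒ Stttt   [S -> S t t]
Stttt ⇒ Stttttt   [S -> S t t]
Stttttt ⇒ aXttttttt   [S -> a X t]
aXttttttt ⇒ aZarttttttt   [X -> Z a r]
aZarttttttt ⇒ arXZarttttttt   [Z -> r X Z]
arXZarttttttt ⇒ arrZZarttttttt   [X -> r Z]
arrZZarttttttt ⇒ arrSZarttttttt   [Z -> S]
arrSZarttttttt ⇒ arrtZarttttttt   [S -> t]
arrtZarttttttt ⇒ arrttarttttttt   [Z -> t]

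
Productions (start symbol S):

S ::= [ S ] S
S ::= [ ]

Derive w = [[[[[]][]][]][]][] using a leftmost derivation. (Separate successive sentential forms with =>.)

S => [S]S => [[S]S]S => [[[S]S]S]S => [[[[S]S]S]S]S => [[[[[]]S]S]S]S => [[[[[]][]]S]S]S => [[[[[]][]][]]S]S => [[[[[]][]][]][]]S => [[[[[]][]][]][]][]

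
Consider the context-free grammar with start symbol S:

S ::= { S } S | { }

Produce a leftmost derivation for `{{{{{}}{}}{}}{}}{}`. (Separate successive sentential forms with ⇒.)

S ⇒ {S}S ⇒ {{S}S}S ⇒ {{{S}S}S}S ⇒ {{{{S}S}S}S}S ⇒ {{{{{}}S}S}S}S ⇒ {{{{{}}{}}S}S}S ⇒ {{{{{}}{}}{}}S}S ⇒ {{{{{}}{}}{}}{}}S ⇒ {{{{{}}{}}{}}{}}{}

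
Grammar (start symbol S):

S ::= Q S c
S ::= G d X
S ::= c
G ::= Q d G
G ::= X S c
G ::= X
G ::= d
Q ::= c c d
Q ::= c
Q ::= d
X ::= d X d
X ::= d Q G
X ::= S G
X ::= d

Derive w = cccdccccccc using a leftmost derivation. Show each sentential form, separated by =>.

S => QSc   [S ::= Q S c]
QSc => cSc   [Q ::= c]
cSc => cQScc   [S ::= Q S c]
cQScc => cccdScc   [Q ::= c c d]
cccdScc => cccdQSccc   [S ::= Q S c]
cccdQSccc => cccdcSccc   [Q ::= c]
cccdcSccc => cccdcQScccc   [S ::= Q S c]
cccdcQScccc => cccdccScccc   [Q ::= c]
cccdccScccc => cccdccccccc   [S ::= c]

S => QSc => cSc => cQScc => cccdScc => cccdQSccc => cccdcSccc => cccdcQScccc => cccdccScccc => cccdccccccc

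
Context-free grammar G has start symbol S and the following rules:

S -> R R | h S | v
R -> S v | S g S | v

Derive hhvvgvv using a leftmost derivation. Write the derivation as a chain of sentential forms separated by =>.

S=>hS=>hhS=>hhRR=>hhSgSR=>hhRRgSR=>hhvRgSR=>hhvvgSR=>hhvvgvR=>hhvvgvv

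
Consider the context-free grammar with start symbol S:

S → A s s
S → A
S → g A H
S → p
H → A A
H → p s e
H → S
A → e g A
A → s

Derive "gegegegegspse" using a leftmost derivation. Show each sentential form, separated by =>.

S => gAH => gegAH => gegegAH => gegegegAH => gegegegegAH => gegegegegsH => gegegegegspse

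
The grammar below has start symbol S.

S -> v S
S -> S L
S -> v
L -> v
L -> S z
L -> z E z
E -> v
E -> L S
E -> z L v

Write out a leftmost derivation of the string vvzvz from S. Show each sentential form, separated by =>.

S => SL   [S -> S L]
SL => vSL   [S -> v S]
vSL => vvL   [S -> v]
vvL => vvzEz   [L -> z E z]
vvzEz => vvzvz   [E -> v]

S => SL => vSL => vvL => vvzEz => vvzvz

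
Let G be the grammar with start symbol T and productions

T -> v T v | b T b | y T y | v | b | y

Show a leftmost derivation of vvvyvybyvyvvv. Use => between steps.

T=>vTv=>vvTvv=>vvvTvvv=>vvvyTyvvv=>vvvyvTvyvvv=>vvvyvyTyvyvvv=>vvvyvybyvyvvv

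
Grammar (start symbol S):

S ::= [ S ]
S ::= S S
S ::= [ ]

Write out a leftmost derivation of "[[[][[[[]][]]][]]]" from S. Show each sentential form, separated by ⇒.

S ⇒ [S] ⇒ [[S]] ⇒ [[SS]] ⇒ [[[]S]] ⇒ [[[]SS]] ⇒ [[[][S]S]] ⇒ [[[][[S]]S]] ⇒ [[[][[SS]]S]] ⇒ [[[][[[S]S]]S]] ⇒ [[[][[[[]]S]]S]] ⇒ [[[][[[[]][]]]S]] ⇒ [[[][[[[]][]]][]]]

S ⇒ [S]   [S ::= [ S ]]
[S] ⇒ [[S]]   [S ::= [ S ]]
[[S]] ⇒ [[SS]]   [S ::= S S]
[[SS]] ⇒ [[[]S]]   [S ::= [ ]]
[[[]S]] ⇒ [[[]SS]]   [S ::= S S]
[[[]SS]] ⇒ [[[][S]S]]   [S ::= [ S ]]
[[[][S]S]] ⇒ [[[][[S]]S]]   [S ::= [ S ]]
[[[][[S]]S]] ⇒ [[[][[SS]]S]]   [S ::= S S]
[[[][[SS]]S]] ⇒ [[[][[[S]S]]S]]   [S ::= [ S ]]
[[[][[[S]S]]S]] ⇒ [[[][[[[]]S]]S]]   [S ::= [ ]]
[[[][[[[]]S]]S]] ⇒ [[[][[[[]][]]]S]]   [S ::= [ ]]
[[[][[[[]][]]]S]] ⇒ [[[][[[[]][]]][]]]   [S ::= [ ]]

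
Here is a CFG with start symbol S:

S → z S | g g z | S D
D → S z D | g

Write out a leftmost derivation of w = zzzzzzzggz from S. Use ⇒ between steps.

S⇒zS⇒zzS⇒zzzS⇒zzzzS⇒zzzzzS⇒zzzzzzS⇒zzzzzzzS⇒zzzzzzzggz

S ⇒ zS   [S → z S]
zS ⇒ zzS   [S → z S]
zzS ⇒ zzzS   [S → z S]
zzzS ⇒ zzzzS   [S → z S]
zzzzS ⇒ zzzzzS   [S → z S]
zzzzzS ⇒ zzzzzzS   [S → z S]
zzzzzzS ⇒ zzzzzzzS   [S → z S]
zzzzzzzS ⇒ zzzzzzzggz   [S → g g z]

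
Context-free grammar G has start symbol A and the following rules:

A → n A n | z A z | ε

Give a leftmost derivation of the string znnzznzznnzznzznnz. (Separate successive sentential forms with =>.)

A => zAz => znAnz => znnAnnz => znnzAznnz => znnzzAzznnz => znnzznAnzznnz => znnzznzAznzznnz => znnzznzzAzznzznnz => znnzznzznAnzznzznnz => znnzznzznnzznzznnz

A => zAz   [A → z A z]
zAz => znAnz   [A → n A n]
znAnz => znnAnnz   [A → n A n]
znnAnnz => znnzAznnz   [A → z A z]
znnzAznnz => znnzzAzznnz   [A → z A z]
znnzzAzznnz => znnzznAnzznnz   [A → n A n]
znnzznAnzznnz => znnzznzAznzznnz   [A → z A z]
znnzznzAznzznnz => znnzznzzAzznzznnz   [A → z A z]
znnzznzzAzznzznnz => znnzznzznAnzznzznnz   [A → n A n]
znnzznzznAnzznzznnz => znnzznzznnzznzznnz   [A → ε]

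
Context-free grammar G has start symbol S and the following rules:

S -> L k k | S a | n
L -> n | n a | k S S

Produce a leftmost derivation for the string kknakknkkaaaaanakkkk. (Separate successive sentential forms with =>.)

S => Lkk => kSSkk => kSaSkk => kSaaSkk => kSaaaSkk => kSaaaaSkk => kSaaaaaSkk => kLkkaaaaaSkk => kkSSkkaaaaaSkk => kkLkkSkkaaaaaSkk => kknakkSkkaaaaaSkk => kknakknkkaaaaaSkk => kknakknkkaaaaaLkkkk => kknakknkkaaaaanakkkk

S => Lkk   [S -> L k k]
Lkk => kSSkk   [L -> k S S]
kSSkk => kSaSkk   [S -> S a]
kSaSkk => kSaaSkk   [S -> S a]
kSaaSkk => kSaaaSkk   [S -> S a]
kSaaaSkk => kSaaaaSkk   [S -> S a]
kSaaaaSkk => kSaaaaaSkk   [S -> S a]
kSaaaaaSkk => kLkkaaaaaSkk   [S -> L k k]
kLkkaaaaaSkk => kkSSkkaaaaaSkk   [L -> k S S]
kkSSkkaaaaaSkk => kkLkkSkkaaaaaSkk   [S -> L k k]
kkLkkSkkaaaaaSkk => kknakkSkkaaaaaSkk   [L -> n a]
kknakkSkkaaaaaSkk => kknakknkkaaaaaSkk   [S -> n]
kknakknkkaaaaaSkk => kknakknkkaaaaaLkkkk   [S -> L k k]
kknakknkkaaaaaLkkkk => kknakknkkaaaaanakkkk   [L -> n a]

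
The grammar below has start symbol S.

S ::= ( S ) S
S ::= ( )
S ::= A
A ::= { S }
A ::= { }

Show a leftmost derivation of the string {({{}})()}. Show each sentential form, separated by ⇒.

S ⇒ A   [S ::= A]
A ⇒ {S}   [A ::= { S }]
{S} ⇒ {(S)S}   [S ::= ( S ) S]
{(S)S} ⇒ {(A)S}   [S ::= A]
{(A)S} ⇒ {({S})S}   [A ::= { S }]
{({S})S} ⇒ {({A})S}   [S ::= A]
{({A})S} ⇒ {({{}})S}   [A ::= { }]
{({{}})S} ⇒ {({{}})()}   [S ::= ( )]

S ⇒ A ⇒ {S} ⇒ {(S)S} ⇒ {(A)S} ⇒ {({S})S} ⇒ {({A})S} ⇒ {({{}})S} ⇒ {({{}})()}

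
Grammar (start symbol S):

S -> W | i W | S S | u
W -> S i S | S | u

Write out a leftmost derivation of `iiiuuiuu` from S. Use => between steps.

S => iW   [S -> i W]
iW => iS   [W -> S]
iS => iSS   [S -> S S]
iSS => iWS   [S -> W]
iWS => iSiSS   [W -> S i S]
iSiSS => iSSiSS   [S -> S S]
iSSiSS => iiWSiSS   [S -> i W]
iiWSiSS => iiSSiSS   [W -> S]
iiSSiSS => iiiWSiSS   [S -> i W]
iiiWSiSS => iiiuSiSS   [W -> u]
iiiuSiSS => iiiuWiSS   [S -> W]
iiiuWiSS => iiiuuiSS   [W -> u]
iiiuuiSS => iiiuuiuS   [S -> u]
iiiuuiuS => iiiuuiuu   [S -> u]

S => iW => iS => iSS => iWS => iSiSS => iSSiSS => iiWSiSS => iiSSiSS => iiiWSiSS => iiiuSiSS => iiiuWiSS => iiiuuiSS => iiiuuiuS => iiiuuiuu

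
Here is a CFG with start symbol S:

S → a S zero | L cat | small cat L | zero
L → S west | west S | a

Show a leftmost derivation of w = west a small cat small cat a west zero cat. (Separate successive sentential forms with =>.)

S => L cat => west S cat => west a S zero cat => west a small cat L zero cat => west a small cat S west zero cat => west a small cat small cat L west zero cat => west a small cat small cat a west zero cat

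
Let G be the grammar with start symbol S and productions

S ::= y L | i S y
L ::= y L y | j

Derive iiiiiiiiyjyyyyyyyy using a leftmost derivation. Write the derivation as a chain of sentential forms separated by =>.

S => iSy   [S ::= i S y]
iSy => iiSyy   [S ::= i S y]
iiSyy => iiiSyyy   [S ::= i S y]
iiiSyyy => iiiiSyyyy   [S ::= i S y]
iiiiSyyyy => iiiiiSyyyyy   [S ::= i S y]
iiiiiSyyyyy => iiiiiiSyyyyyy   [S ::= i S y]
iiiiiiSyyyyyy => iiiiiiiSyyyyyyy   [S ::= i S y]
iiiiiiiSyyyyyyy => iiiiiiiiSyyyyyyyy   [S ::= i S y]
iiiiiiiiSyyyyyyyy => iiiiiiiiyLyyyyyyyy   [S ::= y L]
iiiiiiiiyLyyyyyyyy => iiiiiiiiyjyyyyyyyy   [L ::= j]

S=>iSy=>iiSyy=>iiiSyyy=>iiiiSyyyy=>iiiiiSyyyyy=>iiiiiiSyyyyyy=>iiiiiiiSyyyyyyy=>iiiiiiiiSyyyyyyyy=>iiiiiiiiyLyyyyyyyy=>iiiiiiiiyjyyyyyyyy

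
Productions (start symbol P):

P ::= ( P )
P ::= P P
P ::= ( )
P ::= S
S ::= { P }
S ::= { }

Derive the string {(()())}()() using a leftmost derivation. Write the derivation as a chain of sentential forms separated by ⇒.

P ⇒ PP ⇒ PPP ⇒ SPP ⇒ {P}PP ⇒ {(P)}PP ⇒ {(PP)}PP ⇒ {(()P)}PP ⇒ {(()())}PP ⇒ {(()())}()P ⇒ {(()())}()()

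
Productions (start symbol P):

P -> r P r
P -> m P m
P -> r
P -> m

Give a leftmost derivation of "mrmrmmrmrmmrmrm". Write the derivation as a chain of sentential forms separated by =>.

P=>mPm=>mrPrm=>mrmPmrm=>mrmrPrmrm=>mrmrmPmrmrm=>mrmrmmPmmrmrm=>mrmrmmrPrmmrmrm=>mrmrmmrmrmmrmrm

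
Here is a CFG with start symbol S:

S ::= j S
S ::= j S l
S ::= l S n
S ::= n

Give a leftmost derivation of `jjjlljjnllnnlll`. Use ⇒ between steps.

S⇒jSl⇒jjSll⇒jjjSlll⇒jjjlSnlll⇒jjjllSnnlll⇒jjjlljSlnnlll⇒jjjlljjSllnnlll⇒jjjlljjnllnnlll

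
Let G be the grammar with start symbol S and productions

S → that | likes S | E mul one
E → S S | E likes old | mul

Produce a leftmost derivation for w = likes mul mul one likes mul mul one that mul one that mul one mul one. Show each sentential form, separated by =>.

S => E mul one   [S → E mul one]
E mul one => S S mul one   [E → S S]
S S mul one => likes S S mul one   [S → likes S]
likes S S mul one => likes E mul one S mul one   [S → E mul one]
likes E mul one S mul one => likes mul mul one S mul one   [E → mul]
likes mul mul one S mul one => likes mul mul one likes S mul one   [S → likes S]
likes mul mul one likes S mul one => likes mul mul one likes E mul one mul one   [S → E mul one]
likes mul mul one likes E mul one mul one => likes mul mul one likes S S mul one mul one   [E → S S]
likes mul mul one likes S S mul one mul one => likes mul mul one likes E mul one S mul one mul one   [S → E mul one]
likes mul mul one likes E mul one S mul one mul one => likes mul mul one likes S S mul one S mul one mul one   [E → S S]
likes mul mul one likes S S mul one S mul one mul one => likes mul mul one likes E mul one S mul one S mul one mul one   [S → E mul one]
likes mul mul one likes E mul one S mul one S mul one mul one => likes mul mul one likes mul mul one S mul one S mul one mul one   [E → mul]
likes mul mul one likes mul mul one S mul one S mul one mul one => likes mul mul one likes mul mul one that mul one S mul one mul one   [S → that]
likes mul mul one likes mul mul one that mul one S mul one mul one => likes mul mul one likes mul mul one that mul one that mul one mul one   [S → that]

S => E mul one => S S mul one => likes S S mul one => likes E mul one S mul one => likes mul mul one S mul one => likes mul mul one likes S mul one => likes mul mul one likes E mul one mul one => likes mul mul one likes S S mul one mul one => likes mul mul one likes E mul one S mul one mul one => likes mul mul one likes S S mul one S mul one mul one => likes mul mul one likes E mul one S mul one S mul one mul one => likes mul mul one likes mul mul one S mul one S mul one mul one => likes mul mul one likes mul mul one that mul one S mul one mul one => likes mul mul one likes mul mul one that mul one that mul one mul one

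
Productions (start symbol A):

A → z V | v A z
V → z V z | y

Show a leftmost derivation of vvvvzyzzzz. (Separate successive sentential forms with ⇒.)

A ⇒ vAz ⇒ vvAzz ⇒ vvvAzzz ⇒ vvvvAzzzz ⇒ vvvvzVzzzz ⇒ vvvvzyzzzz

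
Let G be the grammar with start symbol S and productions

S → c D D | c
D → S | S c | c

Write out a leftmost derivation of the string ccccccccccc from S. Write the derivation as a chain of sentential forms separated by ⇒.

S ⇒ cDD ⇒ cSD ⇒ ccDDD ⇒ ccSDD ⇒ cccDDDD ⇒ cccScDDD ⇒ ccccDDcDDD ⇒ ccccSDcDDD ⇒ cccccDcDDD ⇒ cccccSccDDD ⇒ ccccccccDDD ⇒ cccccccccDD ⇒ ccccccccccD ⇒ ccccccccccc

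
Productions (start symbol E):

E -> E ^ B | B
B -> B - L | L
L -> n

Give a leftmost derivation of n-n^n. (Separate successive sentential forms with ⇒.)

E ⇒ E^B ⇒ B^B ⇒ B-L^B ⇒ L-L^B ⇒ n-L^B ⇒ n-n^B ⇒ n-n^L ⇒ n-n^n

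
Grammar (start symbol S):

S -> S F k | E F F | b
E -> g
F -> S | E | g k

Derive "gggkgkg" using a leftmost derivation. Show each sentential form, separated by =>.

S => EFF => gFF => gSF => gEFFF => ggFFF => gggkFF => gggkgkF => gggkgkE => gggkgkg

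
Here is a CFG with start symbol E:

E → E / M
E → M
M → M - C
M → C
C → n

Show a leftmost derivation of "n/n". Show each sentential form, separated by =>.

E => E/M   [E → E / M]
E/M => M/M   [E → M]
M/M => C/M   [M → C]
C/M => n/M   [C → n]
n/M => n/C   [M → C]
n/C => n/n   [C → n]

E => E/M => M/M => C/M => n/M => n/C => n/n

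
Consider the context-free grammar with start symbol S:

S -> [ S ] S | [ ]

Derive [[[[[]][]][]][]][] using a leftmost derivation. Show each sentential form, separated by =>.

S => [S]S   [S -> [ S ] S]
[S]S => [[S]S]S   [S -> [ S ] S]
[[S]S]S => [[[S]S]S]S   [S -> [ S ] S]
[[[S]S]S]S => [[[[S]S]S]S]S   [S -> [ S ] S]
[[[[S]S]S]S]S => [[[[[]]S]S]S]S   [S -> [ ]]
[[[[[]]S]S]S]S => [[[[[]][]]S]S]S   [S -> [ ]]
[[[[[]][]]S]S]S => [[[[[]][]][]]S]S   [S -> [ ]]
[[[[[]][]][]]S]S => [[[[[]][]][]][]]S   [S -> [ ]]
[[[[[]][]][]][]]S => [[[[[]][]][]][]][]   [S -> [ ]]

S => [S]S => [[S]S]S => [[[S]S]S]S => [[[[S]S]S]S]S => [[[[[]]S]S]S]S => [[[[[]][]]S]S]S => [[[[[]][]][]]S]S => [[[[[]][]][]][]]S => [[[[[]][]][]][]][]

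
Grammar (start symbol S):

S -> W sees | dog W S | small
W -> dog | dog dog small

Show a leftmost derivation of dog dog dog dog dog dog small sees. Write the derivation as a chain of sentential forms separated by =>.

S => dog W S => dog dog S => dog dog dog W S => dog dog dog dog S => dog dog dog dog W sees => dog dog dog dog dog dog small sees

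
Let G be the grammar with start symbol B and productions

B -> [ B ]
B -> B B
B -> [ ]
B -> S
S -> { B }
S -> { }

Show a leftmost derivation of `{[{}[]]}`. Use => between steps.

B => S   [B -> S]
S => {B}   [S -> { B }]
{B} => {[B]}   [B -> [ B ]]
{[B]} => {[BB]}   [B -> B B]
{[BB]} => {[SB]}   [B -> S]
{[SB]} => {[{}B]}   [S -> { }]
{[{}B]} => {[{}[]]}   [B -> [ ]]

B => S => {B} => {[B]} => {[BB]} => {[SB]} => {[{}B]} => {[{}[]]}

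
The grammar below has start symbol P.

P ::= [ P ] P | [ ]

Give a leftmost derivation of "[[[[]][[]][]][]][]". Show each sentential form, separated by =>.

P=>[P]P=>[[P]P]P=>[[[P]P]P]P=>[[[[]]P]P]P=>[[[[]][P]P]P]P=>[[[[]][[]]P]P]P=>[[[[]][[]][]]P]P=>[[[[]][[]][]][]]P=>[[[[]][[]][]][]][]

P => [P]P   [P ::= [ P ] P]
[P]P => [[P]P]P   [P ::= [ P ] P]
[[P]P]P => [[[P]P]P]P   [P ::= [ P ] P]
[[[P]P]P]P => [[[[]]P]P]P   [P ::= [ ]]
[[[[]]P]P]P => [[[[]][P]P]P]P   [P ::= [ P ] P]
[[[[]][P]P]P]P => [[[[]][[]]P]P]P   [P ::= [ ]]
[[[[]][[]]P]P]P => [[[[]][[]][]]P]P   [P ::= [ ]]
[[[[]][[]][]]P]P => [[[[]][[]][]][]]P   [P ::= [ ]]
[[[[]][[]][]][]]P => [[[[]][[]][]][]][]   [P ::= [ ]]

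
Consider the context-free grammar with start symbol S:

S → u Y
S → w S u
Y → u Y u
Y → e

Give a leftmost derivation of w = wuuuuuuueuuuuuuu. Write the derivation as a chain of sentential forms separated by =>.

S => wSu => wuYu => wuuYuu => wuuuYuuu => wuuuuYuuuu => wuuuuuYuuuuu => wuuuuuuYuuuuuu => wuuuuuuuYuuuuuuu => wuuuuuuueuuuuuuu

S => wSu   [S → w S u]
wSu => wuYu   [S → u Y]
wuYu => wuuYuu   [Y → u Y u]
wuuYuu => wuuuYuuu   [Y → u Y u]
wuuuYuuu => wuuuuYuuuu   [Y → u Y u]
wuuuuYuuuu => wuuuuuYuuuuu   [Y → u Y u]
wuuuuuYuuuuu => wuuuuuuYuuuuuu   [Y → u Y u]
wuuuuuuYuuuuuu => wuuuuuuuYuuuuuuu   [Y → u Y u]
wuuuuuuuYuuuuuuu => wuuuuuuueuuuuuuu   [Y → e]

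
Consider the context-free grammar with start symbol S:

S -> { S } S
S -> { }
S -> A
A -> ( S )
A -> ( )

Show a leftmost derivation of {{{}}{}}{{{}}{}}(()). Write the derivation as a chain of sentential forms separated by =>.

S => {S}S => {{S}S}S => {{{}}S}S => {{{}}{}}S => {{{}}{}}{S}S => {{{}}{}}{{S}S}S => {{{}}{}}{{{}}S}S => {{{}}{}}{{{}}{}}S => {{{}}{}}{{{}}{}}A => {{{}}{}}{{{}}{}}(S) => {{{}}{}}{{{}}{}}(A) => {{{}}{}}{{{}}{}}(())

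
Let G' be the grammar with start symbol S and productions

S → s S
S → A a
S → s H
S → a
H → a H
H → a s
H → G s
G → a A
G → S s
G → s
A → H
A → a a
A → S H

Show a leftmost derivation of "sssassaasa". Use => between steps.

S => sS => ssS => ssAa => ssSHa => sssHHa => sssGsHa => sssSssHa => sssassHa => sssassaHa => sssassaasa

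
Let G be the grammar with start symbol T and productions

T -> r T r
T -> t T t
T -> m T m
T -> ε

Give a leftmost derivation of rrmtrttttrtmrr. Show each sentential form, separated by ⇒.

T ⇒ rTr   [T -> r T r]
rTr ⇒ rrTrr   [T -> r T r]
rrTrr ⇒ rrmTmrr   [T -> m T m]
rrmTmrr ⇒ rrmtTtmrr   [T -> t T t]
rrmtTtmrr ⇒ rrmtrTrtmrr   [T -> r T r]
rrmtrTrtmrr ⇒ rrmtrtTtrtmrr   [T -> t T t]
rrmtrtTtrtmrr ⇒ rrmtrttTttrtmrr   [T -> t T t]
rrmtrttTttrtmrr ⇒ rrmtrttttrtmrr   [T -> ε]

T ⇒ rTr ⇒ rrTrr ⇒ rrmTmrr ⇒ rrmtTtmrr ⇒ rrmtrTrtmrr ⇒ rrmtrtTtrtmrr ⇒ rrmtrttTttrtmrr ⇒ rrmtrttttrtmrr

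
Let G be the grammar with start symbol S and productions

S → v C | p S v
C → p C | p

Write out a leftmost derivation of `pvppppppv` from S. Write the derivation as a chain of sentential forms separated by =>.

S=>pSv=>pvCv=>pvpCv=>pvppCv=>pvpppCv=>pvppppCv=>pvpppppCv=>pvppppppv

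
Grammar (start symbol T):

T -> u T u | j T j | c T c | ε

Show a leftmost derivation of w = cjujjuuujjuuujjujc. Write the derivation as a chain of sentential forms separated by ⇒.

T ⇒ cTc ⇒ cjTjc ⇒ cjuTujc ⇒ cjujTjujc ⇒ cjujjTjjujc ⇒ cjujjuTujjujc ⇒ cjujjuuTuujjujc ⇒ cjujjuuuTuuujjujc ⇒ cjujjuuujTjuuujjujc ⇒ cjujjuuujjuuujjujc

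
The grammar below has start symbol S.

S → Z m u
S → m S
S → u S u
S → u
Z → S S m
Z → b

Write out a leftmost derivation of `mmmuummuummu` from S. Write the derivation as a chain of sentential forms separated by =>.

S => mS   [S → m S]
mS => mmS   [S → m S]
mmS => mmmS   [S → m S]
mmmS => mmmZmu   [S → Z m u]
mmmZmu => mmmSSmmu   [Z → S S m]
mmmSSmmu => mmmZmuSmmu   [S → Z m u]
mmmZmuSmmu => mmmSSmmuSmmu   [Z → S S m]
mmmSSmmuSmmu => mmmuSmmuSmmu   [S → u]
mmmuSmmuSmmu => mmmuummuSmmu   [S → u]
mmmuummuSmmu => mmmuummuummu   [S → u]

S=>mS=>mmS=>mmmS=>mmmZmu=>mmmSSmmu=>mmmZmuSmmu=>mmmSSmmuSmmu=>mmmuSmmuSmmu=>mmmuummuSmmu=>mmmuummuummu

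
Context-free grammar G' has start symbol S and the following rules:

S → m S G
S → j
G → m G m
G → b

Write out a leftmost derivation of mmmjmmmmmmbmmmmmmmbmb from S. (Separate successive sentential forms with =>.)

S=>mSG=>mmSGG=>mmmSGGG=>mmmjGGG=>mmmjmGmGG=>mmmjmmGmmGG=>mmmjmmmGmmmGG=>mmmjmmmmGmmmmGG=>mmmjmmmmmGmmmmmGG=>mmmjmmmmmmGmmmmmmGG=>mmmjmmmmmmbmmmmmmGG=>mmmjmmmmmmbmmmmmmmGmG=>mmmjmmmmmmbmmmmmmmbmG=>mmmjmmmmmmbmmmmmmmbmb

S => mSG   [S → m S G]
mSG => mmSGG   [S → m S G]
mmSGG => mmmSGGG   [S → m S G]
mmmSGGG => mmmjGGG   [S → j]
mmmjGGG => mmmjmGmGG   [G → m G m]
mmmjmGmGG => mmmjmmGmmGG   [G → m G m]
mmmjmmGmmGG => mmmjmmmGmmmGG   [G → m G m]
mmmjmmmGmmmGG => mmmjmmmmGmmmmGG   [G → m G m]
mmmjmmmmGmmmmGG => mmmjmmmmmGmmmmmGG   [G → m G m]
mmmjmmmmmGmmmmmGG => mmmjmmmmmmGmmmmmmGG   [G → m G m]
mmmjmmmmmmGmmmmmmGG => mmmjmmmmmmbmmmmmmGG   [G → b]
mmmjmmmmmmbmmmmmmGG => mmmjmmmmmmbmmmmmmmGmG   [G → m G m]
mmmjmmmmmmbmmmmmmmGmG => mmmjmmmmmmbmmmmmmmbmG   [G → b]
mmmjmmmmmmbmmmmmmmbmG => mmmjmmmmmmbmmmmmmmbmb   [G → b]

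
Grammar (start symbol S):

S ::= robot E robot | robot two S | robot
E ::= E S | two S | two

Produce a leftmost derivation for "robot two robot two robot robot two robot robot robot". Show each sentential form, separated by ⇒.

S ⇒ robot E robot ⇒ robot E S robot ⇒ robot E S S robot ⇒ robot two S S S robot ⇒ robot two robot E robot S S robot ⇒ robot two robot two robot S S robot ⇒ robot two robot two robot robot E robot S robot ⇒ robot two robot two robot robot two robot S robot ⇒ robot two robot two robot robot two robot robot robot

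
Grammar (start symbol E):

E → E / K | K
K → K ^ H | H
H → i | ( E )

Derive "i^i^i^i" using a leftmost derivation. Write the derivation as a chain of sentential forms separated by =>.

E => K   [E → K]
K => K^H   [K → K ^ H]
K^H => K^H^H   [K → K ^ H]
K^H^H => K^H^H^H   [K → K ^ H]
K^H^H^H => H^H^H^H   [K → H]
H^H^H^H => i^H^H^H   [H → i]
i^H^H^H => i^i^H^H   [H → i]
i^i^H^H => i^i^i^H   [H → i]
i^i^i^H => i^i^i^i   [H → i]

E => K => K^H => K^H^H => K^H^H^H => H^H^H^H => i^H^H^H => i^i^H^H => i^i^i^H => i^i^i^i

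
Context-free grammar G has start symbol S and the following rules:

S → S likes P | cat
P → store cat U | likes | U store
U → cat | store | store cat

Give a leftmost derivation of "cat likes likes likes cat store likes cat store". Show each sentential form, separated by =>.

S => S likes P   [S → S likes P]
S likes P => S likes P likes P   [S → S likes P]
S likes P likes P => S likes P likes P likes P   [S → S likes P]
S likes P likes P likes P => cat likes P likes P likes P   [S → cat]
cat likes P likes P likes P => cat likes likes likes P likes P   [P → likes]
cat likes likes likes P likes P => cat likes likes likes U store likes P   [P → U store]
cat likes likes likes U store likes P => cat likes likes likes cat store likes P   [U → cat]
cat likes likes likes cat store likes P => cat likes likes likes cat store likes U store   [P → U store]
cat likes likes likes cat store likes U store => cat likes likes likes cat store likes cat store   [U → cat]

S => S likes P => S likes P likes P => S likes P likes P likes P => cat likes P likes P likes P => cat likes likes likes P likes P => cat likes likes likes U store likes P => cat likes likes likes cat store likes P => cat likes likes likes cat store likes U store => cat likes likes likes cat store likes cat store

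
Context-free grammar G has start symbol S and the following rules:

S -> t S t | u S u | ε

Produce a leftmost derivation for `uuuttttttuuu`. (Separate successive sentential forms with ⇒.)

S ⇒ uSu ⇒ uuSuu ⇒ uuuSuuu ⇒ uuutStuuu ⇒ uuuttSttuuu ⇒ uuutttStttuuu ⇒ uuuttttttuuu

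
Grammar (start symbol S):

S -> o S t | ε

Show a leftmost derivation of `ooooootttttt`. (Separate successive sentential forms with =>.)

S => oSt   [S -> o S t]
oSt => ooStt   [S -> o S t]
ooStt => oooSttt   [S -> o S t]
oooSttt => ooooStttt   [S -> o S t]
ooooStttt => oooooSttttt   [S -> o S t]
oooooSttttt => ooooooStttttt   [S -> o S t]
ooooooStttttt => ooooootttttt   [S -> ε]

S => oSt => ooStt => oooSttt => ooooStttt => oooooSttttt => ooooooStttttt => ooooootttttt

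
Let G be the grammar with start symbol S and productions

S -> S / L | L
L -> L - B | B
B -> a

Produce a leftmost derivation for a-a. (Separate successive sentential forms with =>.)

S => L   [S -> L]
L => L-B   [L -> L - B]
L-B => B-B   [L -> B]
B-B => a-B   [B -> a]
a-B => a-a   [B -> a]

S => L => L-B => B-B => a-B => a-a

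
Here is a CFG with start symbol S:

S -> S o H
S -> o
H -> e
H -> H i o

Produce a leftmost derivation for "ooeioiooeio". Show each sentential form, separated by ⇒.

S ⇒ SoH   [S -> S o H]
SoH ⇒ SoHoH   [S -> S o H]
SoHoH ⇒ ooHoH   [S -> o]
ooHoH ⇒ ooHiooH   [H -> H i o]
ooHiooH ⇒ ooHioiooH   [H -> H i o]
ooHioiooH ⇒ ooeioiooH   [H -> e]
ooeioiooH ⇒ ooeioiooHio   [H -> H i o]
ooeioiooHio ⇒ ooeioiooeio   [H -> e]

S⇒SoH⇒SoHoH⇒ooHoH⇒ooHiooH⇒ooHioiooH⇒ooeioiooH⇒ooeioiooHio⇒ooeioiooeio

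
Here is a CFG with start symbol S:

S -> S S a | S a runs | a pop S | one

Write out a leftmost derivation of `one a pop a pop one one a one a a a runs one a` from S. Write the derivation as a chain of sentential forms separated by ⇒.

S ⇒ S S a   [S -> S S a]
S S a ⇒ S a runs S a   [S -> S a runs]
S a runs S a ⇒ S S a a runs S a   [S -> S S a]
S S a a runs S a ⇒ one S a a runs S a   [S -> one]
one S a a runs S a ⇒ one S S a a a runs S a   [S -> S S a]
one S S a a a runs S a ⇒ one a pop S S a a a runs S a   [S -> a pop S]
one a pop S S a a a runs S a ⇒ one a pop S S a S a a a runs S a   [S -> S S a]
one a pop S S a S a a a runs S a ⇒ one a pop a pop S S a S a a a runs S a   [S -> a pop S]
one a pop a pop S S a S a a a runs S a ⇒ one a pop a pop one S a S a a a runs S a   [S -> one]
one a pop a pop one S a S a a a runs S a ⇒ one a pop a pop one one a S a a a runs S a   [S -> one]
one a pop a pop one one a S a a a runs S a ⇒ one a pop a pop one one a one a a a runs S a   [S -> one]
one a pop a pop one one a one a a a runs S a ⇒ one a pop a pop one one a one a a a runs one a   [S -> one]

S ⇒ S S a ⇒ S a runs S a ⇒ S S a a runs S a ⇒ one S a a runs S a ⇒ one S S a a a runs S a ⇒ one a pop S S a a a runs S a ⇒ one a pop S S a S a a a runs S a ⇒ one a pop a pop S S a S a a a runs S a ⇒ one a pop a pop one S a S a a a runs S a ⇒ one a pop a pop one one a S a a a runs S a ⇒ one a pop a pop one one a one a a a runs S a ⇒ one a pop a pop one one a one a a a runs one a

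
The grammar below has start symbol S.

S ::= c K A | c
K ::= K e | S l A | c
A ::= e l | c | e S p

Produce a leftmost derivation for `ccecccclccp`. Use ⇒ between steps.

S ⇒ cKA   [S ::= c K A]
cKA ⇒ ccA   [K ::= c]
ccA ⇒ cceSp   [A ::= e S p]
cceSp ⇒ ccecKAp   [S ::= c K A]
ccecKAp ⇒ ccecSlAAp   [K ::= S l A]
ccecSlAAp ⇒ cceccKAlAAp   [S ::= c K A]
cceccKAlAAp ⇒ ccecccAlAAp   [K ::= c]
ccecccAlAAp ⇒ ccecccclAAp   [A ::= c]
ccecccclAAp ⇒ ccecccclcAp   [A ::= c]
ccecccclcAp ⇒ ccecccclccp   [A ::= c]

S ⇒ cKA ⇒ ccA ⇒ cceSp ⇒ ccecKAp ⇒ ccecSlAAp ⇒ cceccKAlAAp ⇒ ccecccAlAAp ⇒ ccecccclAAp ⇒ ccecccclcAp ⇒ ccecccclccp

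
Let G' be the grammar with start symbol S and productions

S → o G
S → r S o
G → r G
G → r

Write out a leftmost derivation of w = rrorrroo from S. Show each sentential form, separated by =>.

S => rSo   [S → r S o]
rSo => rrSoo   [S → r S o]
rrSoo => rroGoo   [S → o G]
rroGoo => rrorGoo   [G → r G]
rrorGoo => rrorrGoo   [G → r G]
rrorrGoo => rrorrroo   [G → r]

S => rSo => rrSoo => rroGoo => rrorGoo => rrorrGoo => rrorrroo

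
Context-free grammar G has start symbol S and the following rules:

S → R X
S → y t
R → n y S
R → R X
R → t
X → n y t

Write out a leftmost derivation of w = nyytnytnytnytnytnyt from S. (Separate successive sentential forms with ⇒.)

S⇒RX⇒RXX⇒RXXX⇒RXXXX⇒RXXXXX⇒nySXXXXX⇒nyytXXXXX⇒nyytnytXXXX⇒nyytnytnytXXX⇒nyytnytnytnytXX⇒nyytnytnytnytnytX⇒nyytnytnytnytnytnyt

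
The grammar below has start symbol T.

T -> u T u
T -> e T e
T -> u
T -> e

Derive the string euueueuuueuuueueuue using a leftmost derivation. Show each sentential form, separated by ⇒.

T ⇒ eTe ⇒ euTue ⇒ euuTuue ⇒ euueTeuue ⇒ euueuTueuue ⇒ euueueTeueuue ⇒ euueueuTueueuue ⇒ euueueuuTuueueuue ⇒ euueueuuuTuuueueuue ⇒ euueueuuueuuueueuue

T ⇒ eTe   [T -> e T e]
eTe ⇒ euTue   [T -> u T u]
euTue ⇒ euuTuue   [T -> u T u]
euuTuue ⇒ euueTeuue   [T -> e T e]
euueTeuue ⇒ euueuTueuue   [T -> u T u]
euueuTueuue ⇒ euueueTeueuue   [T -> e T e]
euueueTeueuue ⇒ euueueuTueueuue   [T -> u T u]
euueueuTueueuue ⇒ euueueuuTuueueuue   [T -> u T u]
euueueuuTuueueuue ⇒ euueueuuuTuuueueuue   [T -> u T u]
euueueuuuTuuueueuue ⇒ euueueuuueuuueueuue   [T -> e]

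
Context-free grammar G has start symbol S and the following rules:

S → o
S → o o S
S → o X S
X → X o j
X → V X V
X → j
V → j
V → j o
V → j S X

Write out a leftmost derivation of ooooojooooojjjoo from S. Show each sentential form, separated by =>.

S => ooS   [S → o o S]
ooS => ooooS   [S → o o S]
ooooS => oooooXS   [S → o X S]
oooooXS => oooooVXVS   [X → V X V]
oooooVXVS => ooooojSXXVS   [V → j S X]
ooooojSXXVS => ooooojooSXXVS   [S → o o S]
ooooojooSXXVS => ooooojooooSXXVS   [S → o o S]
ooooojooooSXXVS => ooooojoooooXXVS   [S → o]
ooooojoooooXXVS => ooooojooooojXVS   [X → j]
ooooojooooojXVS => ooooojooooojjVS   [X → j]
ooooojooooojjVS => ooooojooooojjjoS   [V → j o]
ooooojooooojjjoS => ooooojooooojjjoo   [S → o]

S => ooS => ooooS => oooooXS => oooooVXVS => ooooojSXXVS => ooooojooSXXVS => ooooojooooSXXVS => ooooojoooooXXVS => ooooojooooojXVS => ooooojooooojjVS => ooooojooooojjjoS => ooooojooooojjjoo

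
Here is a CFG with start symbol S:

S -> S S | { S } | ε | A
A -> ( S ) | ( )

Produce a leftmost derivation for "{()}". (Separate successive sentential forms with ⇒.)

S ⇒ {S} ⇒ {SS} ⇒ {SSS} ⇒ {SSSS} ⇒ {ASSS} ⇒ {(S)SSS} ⇒ {()SSS} ⇒ {()SS} ⇒ {()S} ⇒ {()}

S ⇒ {S}   [S -> { S }]
{S} ⇒ {SS}   [S -> S S]
{SS} ⇒ {SSS}   [S -> S S]
{SSS} ⇒ {SSSS}   [S -> S S]
{SSSS} ⇒ {ASSS}   [S -> A]
{ASSS} ⇒ {(S)SSS}   [A -> ( S )]
{(S)SSS} ⇒ {()SSS}   [S -> ε]
{()SSS} ⇒ {()SS}   [S -> ε]
{()SS} ⇒ {()S}   [S -> ε]
{()S} ⇒ {()}   [S -> ε]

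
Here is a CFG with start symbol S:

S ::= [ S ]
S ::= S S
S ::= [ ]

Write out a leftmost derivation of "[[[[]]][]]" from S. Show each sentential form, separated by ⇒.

S ⇒ [S] ⇒ [SS] ⇒ [[S]S] ⇒ [[[S]]S] ⇒ [[[[]]]S] ⇒ [[[[]]][]]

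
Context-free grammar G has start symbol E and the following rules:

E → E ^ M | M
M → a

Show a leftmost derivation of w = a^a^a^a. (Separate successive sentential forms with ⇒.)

E ⇒ E^M   [E → E ^ M]
E^M ⇒ E^M^M   [E → E ^ M]
E^M^M ⇒ E^M^M^M   [E → E ^ M]
E^M^M^M ⇒ M^M^M^M   [E → M]
M^M^M^M ⇒ a^M^M^M   [M → a]
a^M^M^M ⇒ a^a^M^M   [M → a]
a^a^M^M ⇒ a^a^a^M   [M → a]
a^a^a^M ⇒ a^a^a^a   [M → a]

E ⇒ E^M ⇒ E^M^M ⇒ E^M^M^M ⇒ M^M^M^M ⇒ a^M^M^M ⇒ a^a^M^M ⇒ a^a^a^M ⇒ a^a^a^a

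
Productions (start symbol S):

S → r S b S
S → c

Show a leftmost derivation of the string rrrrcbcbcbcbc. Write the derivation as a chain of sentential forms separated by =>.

S => rSbS => rrSbSbS => rrrSbSbSbS => rrrrSbSbSbSbS => rrrrcbSbSbSbS => rrrrcbcbSbSbS => rrrrcbcbcbSbS => rrrrcbcbcbcbS => rrrrcbcbcbcbc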